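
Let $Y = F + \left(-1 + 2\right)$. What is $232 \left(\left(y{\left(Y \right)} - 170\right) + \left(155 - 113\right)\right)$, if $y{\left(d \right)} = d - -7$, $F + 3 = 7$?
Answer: $-26912$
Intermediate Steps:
$F = 4$ ($F = -3 + 7 = 4$)
$Y = 5$ ($Y = 4 + \left(-1 + 2\right) = 4 + 1 = 5$)
$y{\left(d \right)} = 7 + d$ ($y{\left(d \right)} = d + 7 = 7 + d$)
$232 \left(\left(y{\left(Y \right)} - 170\right) + \left(155 - 113\right)\right) = 232 \left(\left(\left(7 + 5\right) - 170\right) + \left(155 - 113\right)\right) = 232 \left(\left(12 - 170\right) + 42\right) = 232 \left(-158 + 42\right) = 232 \left(-116\right) = -26912$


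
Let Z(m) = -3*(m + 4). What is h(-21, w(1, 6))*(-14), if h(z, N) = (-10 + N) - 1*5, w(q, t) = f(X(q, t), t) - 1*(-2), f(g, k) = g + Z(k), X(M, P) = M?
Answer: 588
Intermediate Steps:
Z(m) = -12 - 3*m (Z(m) = -3*(4 + m) = -12 - 3*m)
f(g, k) = -12 + g - 3*k (f(g, k) = g + (-12 - 3*k) = -12 + g - 3*k)
w(q, t) = -10 + q - 3*t (w(q, t) = (-12 + q - 3*t) - 1*(-2) = (-12 + q - 3*t) + 2 = -10 + q - 3*t)
h(z, N) = -15 + N (h(z, N) = (-10 + N) - 5 = -15 + N)
h(-21, w(1, 6))*(-14) = (-15 + (-10 + 1 - 3*6))*(-14) = (-15 + (-10 + 1 - 18))*(-14) = (-15 - 27)*(-14) = -42*(-14) = 588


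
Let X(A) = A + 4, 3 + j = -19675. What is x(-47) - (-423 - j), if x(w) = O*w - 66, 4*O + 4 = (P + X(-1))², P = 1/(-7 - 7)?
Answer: -15189823/784 ≈ -19375.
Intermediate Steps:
j = -19678 (j = -3 - 19675 = -19678)
X(A) = 4 + A
P = -1/14 (P = 1/(-14) = -1/14 ≈ -0.071429)
O = 897/784 (O = -1 + (-1/14 + (4 - 1))²/4 = -1 + (-1/14 + 3)²/4 = -1 + (41/14)²/4 = -1 + (¼)*(1681/196) = -1 + 1681/784 = 897/784 ≈ 1.1441)
x(w) = -66 + 897*w/784 (x(w) = 897*w/784 - 66 = -66 + 897*w/784)
x(-47) - (-423 - j) = (-66 + (897/784)*(-47)) - (-423 - 1*(-19678)) = (-66 - 42159/784) - (-423 + 19678) = -93903/784 - 1*19255 = -93903/784 - 19255 = -15189823/784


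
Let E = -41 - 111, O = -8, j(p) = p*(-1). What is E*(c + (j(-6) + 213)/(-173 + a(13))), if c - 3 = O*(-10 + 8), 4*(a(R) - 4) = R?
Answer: -593864/221 ≈ -2687.2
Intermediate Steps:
j(p) = -p
a(R) = 4 + R/4
c = 19 (c = 3 - 8*(-10 + 8) = 3 - 8*(-2) = 3 + 16 = 19)
E = -152
E*(c + (j(-6) + 213)/(-173 + a(13))) = -152*(19 + (-1*(-6) + 213)/(-173 + (4 + (¼)*13))) = -152*(19 + (6 + 213)/(-173 + (4 + 13/4))) = -152*(19 + 219/(-173 + 29/4)) = -152*(19 + 219/(-663/4)) = -152*(19 + 219*(-4/663)) = -152*(19 - 292/221) = -152*3907/221 = -593864/221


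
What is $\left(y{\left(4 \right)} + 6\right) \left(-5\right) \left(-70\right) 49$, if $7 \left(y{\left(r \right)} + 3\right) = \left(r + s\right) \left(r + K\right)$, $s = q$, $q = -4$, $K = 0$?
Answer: $51450$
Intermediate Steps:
$s = -4$
$y{\left(r \right)} = -3 + \frac{r \left(-4 + r\right)}{7}$ ($y{\left(r \right)} = -3 + \frac{\left(r - 4\right) \left(r + 0\right)}{7} = -3 + \frac{\left(-4 + r\right) r}{7} = -3 + \frac{r \left(-4 + r\right)}{7}$)
$\left(y{\left(4 \right)} + 6\right) \left(-5\right) \left(-70\right) 49 = \left(\left(-3 - \frac{16}{7} + \frac{4^{2}}{7}\right) + 6\right) \left(-5\right) \left(-70\right) 49 = \left(\left(-3 - \frac{16}{7} + \frac{1}{7} \cdot 16\right) + 6\right) \left(-5\right) \left(-70\right) 49 = \left(\left(-3 - \frac{16}{7} + \frac{16}{7}\right) + 6\right) \left(-5\right) \left(-70\right) 49 = \left(-3 + 6\right) \left(-5\right) \left(-70\right) 49 = 3 \left(-5\right) \left(-70\right) 49 = \left(-15\right) \left(-70\right) 49 = 1050 \cdot 49 = 51450$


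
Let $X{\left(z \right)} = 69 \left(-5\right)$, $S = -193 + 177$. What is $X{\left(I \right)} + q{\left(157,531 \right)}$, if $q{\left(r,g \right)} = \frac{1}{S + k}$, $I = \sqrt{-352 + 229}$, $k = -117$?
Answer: $- \frac{45886}{133} \approx -345.01$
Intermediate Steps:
$S = -16$
$I = i \sqrt{123}$ ($I = \sqrt{-123} = i \sqrt{123} \approx 11.091 i$)
$q{\left(r,g \right)} = - \frac{1}{133}$ ($q{\left(r,g \right)} = \frac{1}{-16 - 117} = \frac{1}{-133} = - \frac{1}{133}$)
$X{\left(z \right)} = -345$
$X{\left(I \right)} + q{\left(157,531 \right)} = -345 - \frac{1}{133} = - \frac{45886}{133}$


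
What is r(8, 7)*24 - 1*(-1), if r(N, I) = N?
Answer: 193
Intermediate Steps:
r(8, 7)*24 - 1*(-1) = 8*24 - 1*(-1) = 192 + 1 = 193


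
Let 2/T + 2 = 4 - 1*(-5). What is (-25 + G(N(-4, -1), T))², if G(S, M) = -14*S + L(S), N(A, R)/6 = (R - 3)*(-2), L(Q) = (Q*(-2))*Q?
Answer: 28143025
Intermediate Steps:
T = 2/7 (T = 2/(-2 + (4 - 1*(-5))) = 2/(-2 + (4 + 5)) = 2/(-2 + 9) = 2/7 ≈ 0.28571)
L(Q) = -2*Q² (L(Q) = (-2*Q)*Q = -2*Q²)
N(A, R) = 36 - 12*R (N(A, R) = 6*((R - 3)*(-2)) = 6*((-3 + R)*(-2)) = 6*(6 - 2*R) = 36 - 12*R)
G(S, M) = -14*S - 2*S²
(-25 + G(N(-4, -1), T))² = (-25 + 2*(36 - 12*(-1))*(-7 - (36 - 12*(-1))))² = (-25 + 2*(36 + 12)*(-7 - (36 + 12)))² = (-25 + 2*48*(-7 - 1*48))² = (-25 + 2*48*(-7 - 48))² = (-25 + 2*48*(-55))² = (-25 - 5280)² = (-5305)² = 28143025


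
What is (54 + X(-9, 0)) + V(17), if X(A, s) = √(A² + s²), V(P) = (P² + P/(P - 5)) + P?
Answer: 4445/12 ≈ 370.42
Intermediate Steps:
V(P) = P + P² + P/(-5 + P) (V(P) = (P² + P/(-5 + P)) + P = P + P² + P/(-5 + P))
(54 + X(-9, 0)) + V(17) = (54 + √((-9)² + 0²)) + 17*(-4 + 17² - 4*17)/(-5 + 17) = (54 + √(81 + 0)) + 17*(-4 + 289 - 68)/12 = (54 + √81) + 17*(1/12)*217 = (54 + 9) + 3689/12 = 63 + 3689/12 = 4445/12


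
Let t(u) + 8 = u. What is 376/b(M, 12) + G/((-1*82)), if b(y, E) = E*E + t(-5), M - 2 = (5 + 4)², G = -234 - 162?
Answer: 41354/5371 ≈ 7.6995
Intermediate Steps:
G = -396
t(u) = -8 + u
M = 83 (M = 2 + (5 + 4)² = 2 + 9² = 2 + 81 = 83)
b(y, E) = -13 + E² (b(y, E) = E*E + (-8 - 5) = E² - 13 = -13 + E²)
376/b(M, 12) + G/((-1*82)) = 376/(-13 + 12²) - 396/((-1*82)) = 376/(-13 + 144) - 396/(-82) = 376/131 - 396*(-1/82) = 376*(1/131) + 198/41 = 376/131 + 198/41 = 41354/5371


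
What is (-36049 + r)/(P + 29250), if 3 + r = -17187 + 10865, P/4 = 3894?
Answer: -21187/22413 ≈ -0.94530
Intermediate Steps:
P = 15576 (P = 4*3894 = 15576)
r = -6325 (r = -3 + (-17187 + 10865) = -3 - 6322 = -6325)
(-36049 + r)/(P + 29250) = (-36049 - 6325)/(15576 + 29250) = -42374/44826 = -42374*1/44826 = -21187/22413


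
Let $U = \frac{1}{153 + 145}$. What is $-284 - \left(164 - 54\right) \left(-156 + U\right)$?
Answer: $\frac{2514469}{149} \approx 16876.0$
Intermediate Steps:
$U = \frac{1}{298} \approx 0.0033557$
$-284 - \left(164 - 54\right) \left(-156 + U\right) = -284 - \left(164 - 54\right) \left(-156 + \frac{1}{298}\right) = -284 - 110 \left(- \frac{46487}{298}\right) = -284 - - \frac{2556785}{149} = -284 + \frac{2556785}{149} = \frac{2514469}{149}$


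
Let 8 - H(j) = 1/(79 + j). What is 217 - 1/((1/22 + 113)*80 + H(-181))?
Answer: 2203839377/10155947 ≈ 217.00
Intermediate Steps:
H(j) = 8 - 1/(79 + j)
217 - 1/((1/22 + 113)*80 + H(-181)) = 217 - 1/((1/22 + 113)*80 + (631 + 8*(-181))/(79 - 181)) = 217 - 1/((1/22 + 113)*80 + (631 - 1448)/(-102)) = 217 - 1/((2487/22)*80 - 1/102*(-817)) = 217 - 1/(99480/11 + 817/102) = 217 - 1/10155947/1122 = 217 - 1*1122/10155947 = 217 - 1122/10155947 = 2203839377/10155947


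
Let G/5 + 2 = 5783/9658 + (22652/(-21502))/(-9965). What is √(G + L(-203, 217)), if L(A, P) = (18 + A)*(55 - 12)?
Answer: 3*I*√37884947647406482056324462/206939483894 ≈ 89.23*I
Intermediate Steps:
L(A, P) = 774 + 43*A (L(A, P) = (18 + A)*43 = 774 + 43*A)
G = -1449731178587/206939483894 (G = -10 + 5*(5783/9658 + (22652/(-21502))/(-9965)) = -10 + 5*(5783*(1/9658) + (22652*(-1/21502))*(-1/9965)) = -10 + 5*(5783/9658 - 11326/10751*(-1/9965)) = -10 + 5*(5783/9658 + 11326/107133715) = -10 + 5*(619663660353/1034697419470) = -10 + 619663660353/206939483894 = -1449731178587/206939483894 ≈ -7.0056)
√(G + L(-203, 217)) = √(-1449731178587/206939483894 + (774 + 43*(-203))) = √(-1449731178587/206939483894 + (774 - 8729)) = √(-1449731178587/206939483894 - 7955) = √(-1647653325555357/206939483894) = 3*I*√37884947647406482056324462/206939483894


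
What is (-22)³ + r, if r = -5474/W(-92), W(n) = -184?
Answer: -42473/4 ≈ -10618.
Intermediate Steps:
r = 119/4 (r = -5474/(-184) = -5474*(-1/184) = 119/4 ≈ 29.750)
(-22)³ + r = (-22)³ + 119/4 = -10648 + 119/4 = -42473/4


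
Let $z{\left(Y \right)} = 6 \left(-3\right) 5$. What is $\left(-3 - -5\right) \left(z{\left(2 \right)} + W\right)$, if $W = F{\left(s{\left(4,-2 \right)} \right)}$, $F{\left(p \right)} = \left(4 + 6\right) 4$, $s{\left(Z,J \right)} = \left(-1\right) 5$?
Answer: $-100$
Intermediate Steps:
$s{\left(Z,J \right)} = -5$
$z{\left(Y \right)} = -90$ ($z{\left(Y \right)} = \left(-18\right) 5 = -90$)
$F{\left(p \right)} = 40$ ($F{\left(p \right)} = 10 \cdot 4 = 40$)
$W = 40$
$\left(-3 - -5\right) \left(z{\left(2 \right)} + W\right) = \left(-3 - -5\right) \left(-90 + 40\right) = \left(-3 + 5\right) \left(-50\right) = 2 \left(-50\right) = -100$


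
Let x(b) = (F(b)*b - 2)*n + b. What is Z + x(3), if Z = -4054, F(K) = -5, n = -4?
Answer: -3983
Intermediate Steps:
x(b) = 8 + 21*b (x(b) = (-5*b - 2)*(-4) + b = (-2 - 5*b)*(-4) + b = (8 + 20*b) + b = 8 + 21*b)
Z + x(3) = -4054 + (8 + 21*3) = -4054 + (8 + 63) = -4054 + 71 = -3983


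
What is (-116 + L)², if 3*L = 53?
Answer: 87025/9 ≈ 9669.4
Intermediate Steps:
L = 53/3 (L = (⅓)*53 = 53/3 ≈ 17.667)
(-116 + L)² = (-116 + 53/3)² = (-295/3)² = 87025/9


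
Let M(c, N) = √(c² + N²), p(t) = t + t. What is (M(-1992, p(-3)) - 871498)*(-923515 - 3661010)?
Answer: 3995404368450 - 137535750*√4409 ≈ 3.9863e+12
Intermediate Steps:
p(t) = 2*t
M(c, N) = √(N² + c²)
(M(-1992, p(-3)) - 871498)*(-923515 - 3661010) = (√((2*(-3))² + (-1992)²) - 871498)*(-923515 - 3661010) = (√((-6)² + 3968064) - 871498)*(-4584525) = (√(36 + 3968064) - 871498)*(-4584525) = (√3968100 - 871498)*(-4584525) = (30*√4409 - 871498)*(-4584525) = (-871498 + 30*√4409)*(-4584525) = 3995404368450 - 137535750*√4409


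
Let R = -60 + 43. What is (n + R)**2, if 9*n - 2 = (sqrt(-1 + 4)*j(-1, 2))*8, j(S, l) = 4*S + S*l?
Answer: 29713/81 + 4832*sqrt(3)/27 ≈ 676.80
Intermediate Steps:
R = -17
n = 2/9 - 16*sqrt(3)/3 (n = 2/9 + ((sqrt(-1 + 4)*(-(4 + 2)))*8)/9 = 2/9 + ((sqrt(3)*(-1*6))*8)/9 = 2/9 + ((sqrt(3)*(-6))*8)/9 = 2/9 + (-6*sqrt(3)*8)/9 = 2/9 + (-48*sqrt(3))/9 = 2/9 - 16*sqrt(3)/3 ≈ -9.0154)
(n + R)**2 = ((2/9 - 16*sqrt(3)/3) - 17)**2 = (-151/9 - 16*sqrt(3)/3)**2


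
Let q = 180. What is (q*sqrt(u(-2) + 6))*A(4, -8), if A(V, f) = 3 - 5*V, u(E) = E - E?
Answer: -3060*sqrt(6) ≈ -7495.4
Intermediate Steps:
u(E) = 0
(q*sqrt(u(-2) + 6))*A(4, -8) = (180*sqrt(0 + 6))*(3 - 5*4) = (180*sqrt(6))*(3 - 20) = (180*sqrt(6))*(-17) = -3060*sqrt(6)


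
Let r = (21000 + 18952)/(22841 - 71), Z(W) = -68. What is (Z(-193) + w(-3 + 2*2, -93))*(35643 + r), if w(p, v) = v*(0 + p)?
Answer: -258246247/45 ≈ -5.7388e+6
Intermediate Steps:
w(p, v) = p*v (w(p, v) = v*p = p*v)
r = 1816/1035 (r = 39952/22770 = 39952*(1/22770) = 1816/1035 ≈ 1.7546)
(Z(-193) + w(-3 + 2*2, -93))*(35643 + r) = (-68 + (-3 + 2*2)*(-93))*(35643 + 1816/1035) = (-68 + (-3 + 4)*(-93))*(36892321/1035) = (-68 + 1*(-93))*(36892321/1035) = (-68 - 93)*(36892321/1035) = -161*36892321/1035 = -258246247/45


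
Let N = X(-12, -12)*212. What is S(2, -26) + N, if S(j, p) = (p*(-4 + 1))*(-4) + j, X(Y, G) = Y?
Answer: -2854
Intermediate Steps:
S(j, p) = j + 12*p (S(j, p) = (p*(-3))*(-4) + j = -3*p*(-4) + j = 12*p + j = j + 12*p)
N = -2544 (N = -12*212 = -2544)
S(2, -26) + N = (2 + 12*(-26)) - 2544 = (2 - 312) - 2544 = -310 - 2544 = -2854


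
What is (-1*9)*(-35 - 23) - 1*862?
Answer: -340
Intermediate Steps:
(-1*9)*(-35 - 23) - 1*862 = -9*(-58) - 862 = 522 - 862 = -340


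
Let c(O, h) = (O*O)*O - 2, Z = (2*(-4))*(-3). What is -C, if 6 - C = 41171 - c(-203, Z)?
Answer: 8406594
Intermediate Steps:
Z = 24 (Z = -8*(-3) = 24)
c(O, h) = -2 + O³ (c(O, h) = O²*O - 2 = O³ - 2 = -2 + O³)
C = -8406594 (C = 6 - (41171 - (-2 + (-203)³)) = 6 - (41171 - (-2 - 8365427)) = 6 - (41171 - 1*(-8365429)) = 6 - (41171 + 8365429) = 6 - 1*8406600 = 6 - 8406600 = -8406594)
-C = -1*(-8406594) = 8406594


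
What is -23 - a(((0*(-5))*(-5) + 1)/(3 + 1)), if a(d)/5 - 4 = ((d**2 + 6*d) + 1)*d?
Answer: -2957/64 ≈ -46.203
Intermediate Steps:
a(d) = 20 + 5*d*(1 + d**2 + 6*d) (a(d) = 20 + 5*(((d**2 + 6*d) + 1)*d) = 20 + 5*((1 + d**2 + 6*d)*d) = 20 + 5*(d*(1 + d**2 + 6*d)) = 20 + 5*d*(1 + d**2 + 6*d))
-23 - a(((0*(-5))*(-5) + 1)/(3 + 1)) = -23 - (20 + 5*(((0*(-5))*(-5) + 1)/(3 + 1)) + 5*(((0*(-5))*(-5) + 1)/(3 + 1))**3 + 30*(((0*(-5))*(-5) + 1)/(3 + 1))**2) = -23 - (20 + 5*((0*(-5) + 1)/4) + 5*((0*(-5) + 1)/4)**3 + 30*((0*(-5) + 1)/4)**2) = -23 - (20 + 5*((0 + 1)*(1/4)) + 5*((0 + 1)*(1/4))**3 + 30*((0 + 1)*(1/4))**2) = -23 - (20 + 5*(1*(1/4)) + 5*(1*(1/4))**3 + 30*(1*(1/4))**2) = -23 - (20 + 5*(1/4) + 5*(1/4)**3 + 30*(1/4)**2) = -23 - (20 + 5/4 + 5*(1/64) + 30*(1/16)) = -23 - (20 + 5/4 + 5/64 + 15/8) = -23 - 1*1485/64 = -23 - 1485/64 = -2957/64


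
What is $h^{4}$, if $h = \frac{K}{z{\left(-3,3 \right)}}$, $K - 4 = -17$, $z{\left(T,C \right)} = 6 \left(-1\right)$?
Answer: $\frac{28561}{1296} \approx 22.038$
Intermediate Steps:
$z{\left(T,C \right)} = -6$
$K = -13$ ($K = 4 - 17 = -13$)
$h = \frac{13}{6}$ ($h = - \frac{13}{-6} = \left(-13\right) \left(- \frac{1}{6}\right) = \frac{13}{6} \approx 2.1667$)
$h^{4} = \left(\frac{13}{6}\right)^{4} = \frac{28561}{1296}$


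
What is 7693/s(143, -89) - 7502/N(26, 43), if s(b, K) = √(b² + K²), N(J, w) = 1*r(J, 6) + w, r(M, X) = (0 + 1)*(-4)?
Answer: -7502/39 + 7693*√28370/28370 ≈ -146.69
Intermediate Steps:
r(M, X) = -4 (r(M, X) = 1*(-4) = -4)
N(J, w) = -4 + w (N(J, w) = 1*(-4) + w = -4 + w)
s(b, K) = √(K² + b²)
7693/s(143, -89) - 7502/N(26, 43) = 7693/(√((-89)² + 143²)) - 7502/(-4 + 43) = 7693/(√(7921 + 20449)) - 7502/39 = 7693/(√28370) - 7502*1/39 = 7693*(√28370/28370) - 7502/39 = 7693*√28370/28370 - 7502/39 = -7502/39 + 7693*√28370/28370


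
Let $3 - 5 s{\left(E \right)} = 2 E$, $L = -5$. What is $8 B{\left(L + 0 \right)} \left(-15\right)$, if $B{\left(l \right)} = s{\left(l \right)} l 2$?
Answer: $3120$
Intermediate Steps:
$s{\left(E \right)} = \frac{3}{5} - \frac{2 E}{5}$
$B{\left(l \right)} = 2 l \left(\frac{3}{5} - \frac{2 l}{5}\right)$ ($B{\left(l \right)} = \left(\frac{3}{5} - \frac{2 l}{5}\right) l 2 = l \left(\frac{3}{5} - \frac{2 l}{5}\right) 2 = 2 l \left(\frac{3}{5} - \frac{2 l}{5}\right)$)
$8 B{\left(L + 0 \right)} \left(-15\right) = 8 \frac{2 \left(-5 + 0\right) \left(3 - 2 \left(-5 + 0\right)\right)}{5} \left(-15\right) = 8 \cdot \frac{2}{5} \left(-5\right) \left(3 - -10\right) \left(-15\right) = 8 \cdot \frac{2}{5} \left(-5\right) \left(3 + 10\right) \left(-15\right) = 8 \cdot \frac{2}{5} \left(-5\right) 13 \left(-15\right) = 8 \left(-26\right) \left(-15\right) = \left(-208\right) \left(-15\right) = 3120$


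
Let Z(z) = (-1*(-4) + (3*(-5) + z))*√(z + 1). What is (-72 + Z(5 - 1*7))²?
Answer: 5015 + 1872*I ≈ 5015.0 + 1872.0*I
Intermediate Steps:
Z(z) = √(1 + z)*(-11 + z) (Z(z) = (4 + (-15 + z))*√(1 + z) = (-11 + z)*√(1 + z) = √(1 + z)*(-11 + z))
(-72 + Z(5 - 1*7))² = (-72 + √(1 + (5 - 1*7))*(-11 + (5 - 1*7)))² = (-72 + √(1 + (5 - 7))*(-11 + (5 - 7)))² = (-72 + √(1 - 2)*(-11 - 2))² = (-72 + √(-1)*(-13))² = (-72 + I*(-13))² = (-72 - 13*I)²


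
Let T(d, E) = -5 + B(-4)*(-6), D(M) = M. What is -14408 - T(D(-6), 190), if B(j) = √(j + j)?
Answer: -14403 + 12*I*√2 ≈ -14403.0 + 16.971*I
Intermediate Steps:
B(j) = √2*√j (B(j) = √(2*j) = √2*√j)
T(d, E) = -5 - 12*I*√2 (T(d, E) = -5 + (√2*√(-4))*(-6) = -5 + (√2*(2*I))*(-6) = -5 + (2*I*√2)*(-6) = -5 - 12*I*√2)
-14408 - T(D(-6), 190) = -14408 - (-5 - 12*I*√2) = -14408 + (5 + 12*I*√2) = -14403 + 12*I*√2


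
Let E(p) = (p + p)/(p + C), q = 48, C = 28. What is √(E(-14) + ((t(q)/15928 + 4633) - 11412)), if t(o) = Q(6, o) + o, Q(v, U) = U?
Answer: I*√26880409369/1991 ≈ 82.347*I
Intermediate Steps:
t(o) = 2*o (t(o) = o + o = 2*o)
E(p) = 2*p/(28 + p) (E(p) = (p + p)/(p + 28) = (2*p)/(28 + p) = 2*p/(28 + p))
√(E(-14) + ((t(q)/15928 + 4633) - 11412)) = √(2*(-14)/(28 - 14) + (((2*48)/15928 + 4633) - 11412)) = √(2*(-14)/14 + ((96*(1/15928) + 4633) - 11412)) = √(2*(-14)*(1/14) + ((12/1991 + 4633) - 11412)) = √(-2 + (9224315/1991 - 11412)) = √(-2 - 13496977/1991) = √(-13500959/1991) = I*√26880409369/1991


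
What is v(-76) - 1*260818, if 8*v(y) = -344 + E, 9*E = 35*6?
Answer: -3130297/12 ≈ -2.6086e+5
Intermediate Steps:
E = 70/3 (E = (35*6)/9 = (⅑)*210 = 70/3 ≈ 23.333)
v(y) = -481/12 (v(y) = (-344 + 70/3)/8 = (⅛)*(-962/3) = -481/12)
v(-76) - 1*260818 = -481/12 - 1*260818 = -481/12 - 260818 = -3130297/12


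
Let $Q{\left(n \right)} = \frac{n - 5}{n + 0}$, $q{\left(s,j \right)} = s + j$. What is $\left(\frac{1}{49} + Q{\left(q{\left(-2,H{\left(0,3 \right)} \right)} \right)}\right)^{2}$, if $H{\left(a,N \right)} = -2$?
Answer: $\frac{198025}{38416} \approx 5.1548$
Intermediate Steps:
$q{\left(s,j \right)} = j + s$
$Q{\left(n \right)} = \frac{-5 + n}{n}$
$\left(\frac{1}{49} + Q{\left(q{\left(-2,H{\left(0,3 \right)} \right)} \right)}\right)^{2} = \left(\frac{1}{49} + \frac{-5 - 4}{-2 - 2}\right)^{2} = \left(\frac{1}{49} + \frac{-5 - 4}{-4}\right)^{2} = \left(\frac{1}{49} - - \frac{9}{4}\right)^{2} = \left(\frac{1}{49} + \frac{9}{4}\right)^{2} = \left(\frac{445}{196}\right)^{2} = \frac{198025}{38416}$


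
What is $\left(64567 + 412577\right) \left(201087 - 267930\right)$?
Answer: $-31893736392$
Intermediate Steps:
$\left(64567 + 412577\right) \left(201087 - 267930\right) = 477144 \left(-66843\right) = -31893736392$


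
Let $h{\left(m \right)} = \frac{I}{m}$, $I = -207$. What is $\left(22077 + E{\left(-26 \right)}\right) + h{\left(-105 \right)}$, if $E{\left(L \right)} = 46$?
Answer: $\frac{774374}{35} \approx 22125.0$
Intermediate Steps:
$h{\left(m \right)} = - \frac{207}{m}$
$\left(22077 + E{\left(-26 \right)}\right) + h{\left(-105 \right)} = \left(22077 + 46\right) - \frac{207}{-105} = 22123 - - \frac{69}{35} = 22123 + \frac{69}{35} = \frac{774374}{35}$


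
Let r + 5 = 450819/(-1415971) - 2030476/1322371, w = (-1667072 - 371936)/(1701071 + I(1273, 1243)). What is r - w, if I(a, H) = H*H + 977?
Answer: -37853506579879357322/6079991018153289377 ≈ -6.2259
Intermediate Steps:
I(a, H) = 977 + H² (I(a, H) = H² + 977 = 977 + H²)
w = -2039008/3247097 (w = (-1667072 - 371936)/(1701071 + (977 + 1243²)) = -2039008/(1701071 + (977 + 1545049)) = -2039008/(1701071 + 1546026) = -2039008/3247097 ≈ -0.62795)
r = -12833440040250/1872438987241 (r = -5 + (450819/(-1415971) - 2030476/1322371) = -5 + (450819*(-1/1415971) - 2030476*1/1322371) = -5 + (-450819/1415971 - 2030476/1322371) = -5 - 3471245104045/1872438987241 = -12833440040250/1872438987241 ≈ -6.8539)
r - w = -12833440040250/1872438987241 - 1*(-2039008/3247097) = -12833440040250/1872438987241 + 2039008/3247097 = -37853506579879357322/6079991018153289377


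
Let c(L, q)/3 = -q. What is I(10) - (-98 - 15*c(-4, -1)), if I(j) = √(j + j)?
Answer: 143 + 2*√5 ≈ 147.47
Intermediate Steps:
I(j) = √2*√j (I(j) = √(2*j) = √2*√j)
c(L, q) = -3*q (c(L, q) = 3*(-q) = -3*q)
I(10) - (-98 - 15*c(-4, -1)) = √2*√10 - (-98 - (-45)*(-1)) = 2*√5 - (-98 - 15*3) = 2*√5 - (-98 - 45) = 2*√5 - 1*(-143) = 2*√5 + 143 = 143 + 2*√5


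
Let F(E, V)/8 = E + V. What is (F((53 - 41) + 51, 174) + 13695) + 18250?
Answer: 33841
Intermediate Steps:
F(E, V) = 8*E + 8*V (F(E, V) = 8*(E + V) = 8*E + 8*V)
(F((53 - 41) + 51, 174) + 13695) + 18250 = ((8*((53 - 41) + 51) + 8*174) + 13695) + 18250 = ((8*(12 + 51) + 1392) + 13695) + 18250 = ((8*63 + 1392) + 13695) + 18250 = ((504 + 1392) + 13695) + 18250 = (1896 + 13695) + 18250 = 15591 + 18250 = 33841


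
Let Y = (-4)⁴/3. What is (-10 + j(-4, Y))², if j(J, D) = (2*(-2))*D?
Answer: 1110916/9 ≈ 1.2344e+5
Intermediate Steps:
Y = 256/3 (Y = 256*(⅓) = 256/3 ≈ 85.333)
j(J, D) = -4*D
(-10 + j(-4, Y))² = (-10 - 4*256/3)² = (-10 - 1024/3)² = (-1054/3)² = 1110916/9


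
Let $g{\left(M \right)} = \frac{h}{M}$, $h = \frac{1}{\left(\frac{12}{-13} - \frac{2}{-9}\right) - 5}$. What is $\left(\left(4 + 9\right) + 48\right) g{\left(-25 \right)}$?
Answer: $\frac{7137}{16675} \approx 0.42801$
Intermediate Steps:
$h = - \frac{117}{667}$ ($h = \frac{1}{\left(12 \left(- \frac{1}{13}\right) - - \frac{2}{9}\right) - 5} = \frac{1}{\left(- \frac{12}{13} + \frac{2}{9}\right) - 5} = \frac{1}{- \frac{82}{117} - 5} = \frac{1}{- \frac{667}{117}} = - \frac{117}{667} \approx -0.17541$)
$g{\left(M \right)} = - \frac{117}{667 M}$
$\left(\left(4 + 9\right) + 48\right) g{\left(-25 \right)} = \left(\left(4 + 9\right) + 48\right) \left(- \frac{117}{667 \left(-25\right)}\right) = \left(13 + 48\right) \left(\left(- \frac{117}{667}\right) \left(- \frac{1}{25}\right)\right) = 61 \cdot \frac{117}{16675} = \frac{7137}{16675}$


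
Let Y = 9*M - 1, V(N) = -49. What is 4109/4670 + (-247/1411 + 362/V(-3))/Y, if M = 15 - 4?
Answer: 6349789462/7910538685 ≈ 0.80270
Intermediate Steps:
M = 11
Y = 98 (Y = 9*11 - 1 = 99 - 1 = 98)
4109/4670 + (-247/1411 + 362/V(-3))/Y = 4109/4670 + (-247/1411 + 362/(-49))/98 = 4109*(1/4670) + (-247*1/1411 + 362*(-1/49))*(1/98) = 4109/4670 + (-247/1411 - 362/49)*(1/98) = 4109/4670 - 522885/69139*1/98 = 4109/4670 - 522885/6775622 = 6349789462/7910538685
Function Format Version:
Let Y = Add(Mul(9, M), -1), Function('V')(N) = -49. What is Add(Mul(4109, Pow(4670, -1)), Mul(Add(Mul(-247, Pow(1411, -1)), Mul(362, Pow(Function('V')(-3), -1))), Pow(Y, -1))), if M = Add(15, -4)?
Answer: Rational(6349789462, 7910538685) ≈ 0.80270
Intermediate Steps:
M = 11
Y = 98 (Y = Add(Mul(9, 11), -1) = Add(99, -1) = 98)
Add(Mul(4109, Pow(4670, -1)), Mul(Add(Mul(-247, Pow(1411, -1)), Mul(362, Pow(Function('V')(-3), -1))), Pow(Y, -1))) = Add(Mul(4109, Pow(4670, -1)), Mul(Add(Mul(-247, Pow(1411, -1)), Mul(362, Pow(-49, -1))), Pow(98, -1))) = Add(Mul(4109, Rational(1, 4670)), Mul(Add(Mul(-247, Rational(1, 1411)), Mul(362, Rational(-1, 49))), Rational(1, 98))) = Add(Rational(4109, 4670), Mul(Add(Rational(-247, 1411), Rational(-362, 49)), Rational(1, 98))) = Add(Rational(4109, 4670), Mul(Rational(-522885, 69139), Rational(1, 98))) = Add(Rational(4109, 4670), Rational(-522885, 6775622)) = Rational(6349789462, 7910538685)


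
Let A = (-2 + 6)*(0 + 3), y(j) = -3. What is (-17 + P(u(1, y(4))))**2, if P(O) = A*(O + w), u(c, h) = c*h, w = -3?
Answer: 7921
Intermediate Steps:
A = 12 (A = 4*3 = 12)
P(O) = -36 + 12*O (P(O) = 12*(O - 3) = 12*(-3 + O) = -36 + 12*O)
(-17 + P(u(1, y(4))))**2 = (-17 + (-36 + 12*(1*(-3))))**2 = (-17 + (-36 + 12*(-3)))**2 = (-17 + (-36 - 36))**2 = (-17 - 72)**2 = (-89)**2 = 7921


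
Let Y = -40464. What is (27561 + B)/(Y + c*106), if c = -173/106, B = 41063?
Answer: -68624/40637 ≈ -1.6887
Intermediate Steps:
c = -173/106 (c = -173*1/106 = -173/106 ≈ -1.6321)
(27561 + B)/(Y + c*106) = (27561 + 41063)/(-40464 - 173/106*106) = 68624/(-40464 - 173) = 68624/(-40637) = 68624*(-1/40637) = -68624/40637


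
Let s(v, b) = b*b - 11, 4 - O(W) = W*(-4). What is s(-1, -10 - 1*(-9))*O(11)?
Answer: -480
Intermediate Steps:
O(W) = 4 + 4*W (O(W) = 4 - W*(-4) = 4 - (-4)*W = 4 + 4*W)
s(v, b) = -11 + b**2 (s(v, b) = b**2 - 11 = -11 + b**2)
s(-1, -10 - 1*(-9))*O(11) = (-11 + (-10 - 1*(-9))**2)*(4 + 4*11) = (-11 + (-10 + 9)**2)*(4 + 44) = (-11 + (-1)**2)*48 = (-11 + 1)*48 = -10*48 = -480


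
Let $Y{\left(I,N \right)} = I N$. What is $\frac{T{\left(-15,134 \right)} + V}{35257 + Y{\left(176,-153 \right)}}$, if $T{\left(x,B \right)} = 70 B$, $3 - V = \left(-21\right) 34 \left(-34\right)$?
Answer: $- \frac{14893}{8329} \approx -1.7881$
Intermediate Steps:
$V = -24273$ ($V = 3 - \left(-21\right) 34 \left(-34\right) = 3 - \left(-714\right) \left(-34\right) = 3 - 24276 = -24273$)
$\frac{T{\left(-15,134 \right)} + V}{35257 + Y{\left(176,-153 \right)}} = \frac{70 \cdot 134 - 24273}{35257 + 176 \left(-153\right)} = \frac{9380 - 24273}{35257 - 26928} = - \frac{14893}{8329}$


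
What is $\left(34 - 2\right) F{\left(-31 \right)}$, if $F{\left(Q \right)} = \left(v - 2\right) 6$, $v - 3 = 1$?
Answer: $384$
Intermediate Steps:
$v = 4$ ($v = 3 + 1 = 4$)
$F{\left(Q \right)} = 12$ ($F{\left(Q \right)} = \left(4 - 2\right) 6 = 2 \cdot 6 = 12$)
$\left(34 - 2\right) F{\left(-31 \right)} = \left(34 - 2\right) 12 = 32 \cdot 12 = 384$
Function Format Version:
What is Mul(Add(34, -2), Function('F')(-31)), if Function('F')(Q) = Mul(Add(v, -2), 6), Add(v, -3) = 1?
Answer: 384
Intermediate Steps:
v = 4 (v = Add(3, 1) = 4)
Function('F')(Q) = 12 (Function('F')(Q) = Mul(Add(4, -2), 6) = Mul(2, 6) = 12)
Mul(Add(34, -2), Function('F')(-31)) = Mul(Add(34, -2), 12) = Mul(32, 12) = 384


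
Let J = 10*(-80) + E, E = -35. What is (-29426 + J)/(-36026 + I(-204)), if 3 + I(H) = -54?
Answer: 30261/36083 ≈ 0.83865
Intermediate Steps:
I(H) = -57 (I(H) = -3 - 54 = -57)
J = -835 (J = 10*(-80) - 35 = -800 - 35 = -835)
(-29426 + J)/(-36026 + I(-204)) = (-29426 - 835)/(-36026 - 57) = -30261/(-36083) = -30261*(-1/36083) = 30261/36083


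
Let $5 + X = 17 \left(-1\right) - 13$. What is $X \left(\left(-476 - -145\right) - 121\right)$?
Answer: $15820$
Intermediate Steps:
$X = -35$ ($X = -5 + \left(17 \left(-1\right) - 13\right) = -5 - 30 = -35$)
$X \left(\left(-476 - -145\right) - 121\right) = - 35 \left(\left(-476 - -145\right) - 121\right) = - 35 \left(\left(-476 + 145\right) - 121\right) = - 35 \left(-331 - 121\right) = \left(-35\right) \left(-452\right) = 15820$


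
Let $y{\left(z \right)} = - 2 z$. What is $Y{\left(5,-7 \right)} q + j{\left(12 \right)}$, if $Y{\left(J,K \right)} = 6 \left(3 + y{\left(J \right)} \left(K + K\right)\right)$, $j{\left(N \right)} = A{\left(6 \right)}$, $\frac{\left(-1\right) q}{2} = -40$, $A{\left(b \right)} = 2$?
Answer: $68642$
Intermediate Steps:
$q = 80$ ($q = \left(-2\right) \left(-40\right) = 80$)
$j{\left(N \right)} = 2$
$Y{\left(J,K \right)} = 18 - 24 J K$ ($Y{\left(J,K \right)} = 6 \left(3 + - 2 J \left(K + K\right)\right) = 6 \left(3 + - 2 J 2 K\right) = 6 \left(3 - 4 J K\right) = 18 - 24 J K$)
$Y{\left(5,-7 \right)} q + j{\left(12 \right)} = \left(18 - 120 \left(-7\right)\right) 80 + 2 = \left(18 + 840\right) 80 + 2 = 858 \cdot 80 + 2 = 68640 + 2 = 68642$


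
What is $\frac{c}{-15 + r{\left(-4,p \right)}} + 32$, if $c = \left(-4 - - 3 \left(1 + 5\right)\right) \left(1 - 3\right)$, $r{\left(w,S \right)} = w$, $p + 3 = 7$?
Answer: $\frac{636}{19} \approx 33.474$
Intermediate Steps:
$p = 4$ ($p = -3 + 7 = 4$)
$c = -28$ ($c = \left(-4 - \left(-3\right) 6\right) \left(-2\right) = \left(-4 - -18\right) \left(-2\right) = \left(-4 + 18\right) \left(-2\right) = 14 \left(-2\right) = -28$)
$\frac{c}{-15 + r{\left(-4,p \right)}} + 32 = - \frac{28}{-15 - 4} + 32 = - \frac{28}{-19} + 32 = \left(-28\right) \left(- \frac{1}{19}\right) + 32 = \frac{28}{19} + 32 = \frac{636}{19}$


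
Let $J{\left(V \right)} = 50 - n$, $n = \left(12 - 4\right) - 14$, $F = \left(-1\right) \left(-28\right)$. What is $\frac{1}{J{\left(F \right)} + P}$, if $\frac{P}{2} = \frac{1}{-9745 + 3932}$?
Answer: $\frac{5813}{325526} \approx 0.017857$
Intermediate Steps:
$F = 28$
$n = -6$ ($n = \left(12 - 4\right) - 14 = 8 - 14 = -6$)
$J{\left(V \right)} = 56$ ($J{\left(V \right)} = 50 - -6 = 50 + 6 = 56$)
$P = - \frac{2}{5813}$ ($P = \frac{2}{-9745 + 3932} = \frac{2}{-5813} = 2 \left(- \frac{1}{5813}\right) = - \frac{2}{5813} \approx -0.00034406$)
$\frac{1}{J{\left(F \right)} + P} = \frac{1}{56 - \frac{2}{5813}} = \frac{1}{\frac{325526}{5813}} = \frac{5813}{325526}$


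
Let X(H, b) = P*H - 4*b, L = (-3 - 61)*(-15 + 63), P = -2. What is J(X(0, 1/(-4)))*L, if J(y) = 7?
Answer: -21504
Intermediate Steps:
L = -3072 (L = -64*48 = -3072)
X(H, b) = -4*b - 2*H (X(H, b) = -2*H - 4*b = -4*b - 2*H)
J(X(0, 1/(-4)))*L = 7*(-3072) = -21504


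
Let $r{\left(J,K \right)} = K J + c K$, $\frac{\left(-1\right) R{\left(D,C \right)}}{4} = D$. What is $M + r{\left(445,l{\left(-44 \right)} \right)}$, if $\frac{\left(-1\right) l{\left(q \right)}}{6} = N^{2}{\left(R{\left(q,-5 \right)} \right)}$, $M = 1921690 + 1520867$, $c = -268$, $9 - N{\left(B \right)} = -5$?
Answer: $3234405$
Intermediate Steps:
$R{\left(D,C \right)} = - 4 D$
$N{\left(B \right)} = 14$ ($N{\left(B \right)} = 9 - -5 = 9 + 5 = 14$)
$M = 3442557$
$l{\left(q \right)} = -1176$ ($l{\left(q \right)} = - 6 \cdot 14^{2} = \left(-6\right) 196 = -1176$)
$r{\left(J,K \right)} = - 268 K + J K$ ($r{\left(J,K \right)} = K J - 268 K = J K - 268 K = - 268 K + J K$)
$M + r{\left(445,l{\left(-44 \right)} \right)} = 3442557 - 1176 \left(-268 + 445\right) = 3442557 - 208152 = 3234405$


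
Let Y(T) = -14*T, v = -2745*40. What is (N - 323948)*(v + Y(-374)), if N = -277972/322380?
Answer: 2730025772935892/80595 ≈ 3.3873e+10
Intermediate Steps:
v = -109800
N = -69493/80595 (N = -277972*1/322380 = -69493/80595 ≈ -0.86225)
(N - 323948)*(v + Y(-374)) = (-69493/80595 - 323948)*(-109800 - 14*(-374)) = -26108658553*(-109800 + 5236)/80595 = -26108658553/80595*(-104564) = 2730025772935892/80595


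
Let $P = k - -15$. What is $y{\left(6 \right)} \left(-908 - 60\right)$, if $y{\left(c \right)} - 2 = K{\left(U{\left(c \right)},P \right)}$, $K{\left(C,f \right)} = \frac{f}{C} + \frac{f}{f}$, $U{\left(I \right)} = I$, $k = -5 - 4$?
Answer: $-3872$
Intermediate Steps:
$k = -9$
$P = 6$ ($P = -9 - -15 = -9 + 15 = 6$)
$K{\left(C,f \right)} = 1 + \frac{f}{C}$ ($K{\left(C,f \right)} = \frac{f}{C} + 1 = 1 + \frac{f}{C}$)
$y{\left(c \right)} = 2 + \frac{6 + c}{c}$ ($y{\left(c \right)} = 2 + \frac{c + 6}{c} = 2 + \frac{6 + c}{c}$)
$y{\left(6 \right)} \left(-908 - 60\right) = \left(3 + \frac{6}{6}\right) \left(-908 - 60\right) = \left(3 + 6 \cdot \frac{1}{6}\right) \left(-908 - 60\right) = \left(3 + 1\right) \left(-968\right) = 4 \left(-968\right) = -3872$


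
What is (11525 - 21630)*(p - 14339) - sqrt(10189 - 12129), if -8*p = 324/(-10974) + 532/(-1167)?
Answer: 1237080319291925/8537772 - 2*I*sqrt(485) ≈ 1.4489e+8 - 44.045*I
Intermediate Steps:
p = 518023/8537772 (p = -(324/(-10974) + 532/(-1167))/8 = -(324*(-1/10974) + 532*(-1/1167))/8 = -(-54/1829 - 532/1167)/8 = -1/8*(-1036046/2134443) = 518023/8537772 ≈ 0.060674)
(11525 - 21630)*(p - 14339) - sqrt(10189 - 12129) = (11525 - 21630)*(518023/8537772 - 14339) - sqrt(10189 - 12129) = -10105*(-122422594685/8537772) - sqrt(-1940) = 1237080319291925/8537772 - 2*I*sqrt(485)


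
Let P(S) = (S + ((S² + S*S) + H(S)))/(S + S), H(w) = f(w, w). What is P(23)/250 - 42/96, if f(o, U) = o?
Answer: -683/2000 ≈ -0.34150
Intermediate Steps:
H(w) = w
P(S) = (2*S + 2*S²)/(2*S) (P(S) = (S + ((S² + S*S) + S))/(S + S) = (S + ((S² + S²) + S))/((2*S)) = (S + (2*S² + S))*(1/(2*S)) = (S + (S + 2*S²))*(1/(2*S)) = (2*S + 2*S²)*(1/(2*S)) = (2*S + 2*S²)/(2*S))
P(23)/250 - 42/96 = (1 + 23)/250 - 42/96 = 24*(1/250) - 42*1/96 = 12/125 - 7/16 = -683/2000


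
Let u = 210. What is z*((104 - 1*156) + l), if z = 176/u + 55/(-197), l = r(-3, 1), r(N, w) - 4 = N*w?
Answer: -196537/6895 ≈ -28.504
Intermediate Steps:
r(N, w) = 4 + N*w
l = 1 (l = 4 - 3*1 = 4 - 3 = 1)
z = 11561/20685 (z = 176/210 + 55/(-197) = 176*(1/210) + 55*(-1/197) = 88/105 - 55/197 = 11561/20685 ≈ 0.55891)
z*((104 - 1*156) + l) = 11561*((104 - 1*156) + 1)/20685 = 11561*((104 - 156) + 1)/20685 = 11561*(-52 + 1)/20685 = (11561/20685)*(-51) = -196537/6895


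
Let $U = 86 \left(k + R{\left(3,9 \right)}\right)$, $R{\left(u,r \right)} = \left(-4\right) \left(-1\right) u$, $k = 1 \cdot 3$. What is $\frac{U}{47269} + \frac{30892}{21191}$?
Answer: $\frac{1487570338}{1001677379} \approx 1.4851$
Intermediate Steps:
$k = 3$
$R{\left(u,r \right)} = 4 u$
$U = 1290$ ($U = 86 \left(3 + 4 \cdot 3\right) = 86 \left(3 + 12\right) = 86 \cdot 15 = 1290$)
$\frac{U}{47269} + \frac{30892}{21191} = \frac{1290}{47269} + \frac{30892}{21191} = \frac{1487570338}{1001677379}$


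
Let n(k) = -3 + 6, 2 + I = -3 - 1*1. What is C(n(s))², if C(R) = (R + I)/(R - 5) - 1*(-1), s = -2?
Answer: 25/4 ≈ 6.2500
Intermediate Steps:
I = -6 (I = -2 + (-3 - 1*1) = -2 + (-3 - 1) = -2 - 4 = -6)
n(k) = 3
C(R) = 1 + (-6 + R)/(-5 + R) (C(R) = (R - 6)/(R - 5) - 1*(-1) = (-6 + R)/(-5 + R) + 1 = 1 + (-6 + R)/(-5 + R))
C(n(s))² = ((-11 + 2*3)/(-5 + 3))² = ((-11 + 6)/(-2))² = (-½*(-5))² = (5/2)² = 25/4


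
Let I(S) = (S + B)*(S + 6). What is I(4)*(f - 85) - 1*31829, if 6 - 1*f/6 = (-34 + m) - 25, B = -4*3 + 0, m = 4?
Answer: -54309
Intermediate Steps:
B = -12 (B = -12 + 0 = -12)
f = 366 (f = 36 - 6*((-34 + 4) - 25) = 36 - 6*(-30 - 25) = 36 - 6*(-55) = 36 + 330 = 366)
I(S) = (-12 + S)*(6 + S) (I(S) = (S - 12)*(S + 6) = (-12 + S)*(6 + S))
I(4)*(f - 85) - 1*31829 = (-72 + 4**2 - 6*4)*(366 - 85) - 1*31829 = (-72 + 16 - 24)*281 - 31829 = -80*281 - 31829 = -22480 - 31829 = -54309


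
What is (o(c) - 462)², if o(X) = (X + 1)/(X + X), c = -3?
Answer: 1918225/9 ≈ 2.1314e+5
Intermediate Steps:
o(X) = (1 + X)/(2*X) (o(X) = (1 + X)/((2*X)) = (1 + X)*(1/(2*X)) = (1 + X)/(2*X))
(o(c) - 462)² = ((½)*(1 - 3)/(-3) - 462)² = ((½)*(-⅓)*(-2) - 462)² = (⅓ - 462)² = (-1385/3)² = 1918225/9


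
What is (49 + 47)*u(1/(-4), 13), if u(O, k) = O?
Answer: -24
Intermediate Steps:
(49 + 47)*u(1/(-4), 13) = (49 + 47)/(-4) = 96*(-¼) = -24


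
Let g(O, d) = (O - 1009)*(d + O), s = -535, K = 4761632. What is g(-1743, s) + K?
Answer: 11030688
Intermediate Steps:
g(O, d) = (-1009 + O)*(O + d)
g(-1743, s) + K = ((-1743)**2 - 1009*(-1743) - 1009*(-535) - 1743*(-535)) + 4761632 = (3038049 + 1758687 + 539815 + 932505) + 4761632 = 6269056 + 4761632 = 11030688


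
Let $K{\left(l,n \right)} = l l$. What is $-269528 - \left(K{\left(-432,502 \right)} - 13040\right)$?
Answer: $-443112$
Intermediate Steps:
$K{\left(l,n \right)} = l^{2}$
$-269528 - \left(K{\left(-432,502 \right)} - 13040\right) = -269528 - \left(\left(-432\right)^{2} - 13040\right) = -269528 - \left(186624 - 13040\right) = -269528 - 173584 = -443112$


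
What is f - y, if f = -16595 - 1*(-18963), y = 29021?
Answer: -26653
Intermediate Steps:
f = 2368 (f = -16595 + 18963 = 2368)
f - y = 2368 - 1*29021 = 2368 - 29021 = -26653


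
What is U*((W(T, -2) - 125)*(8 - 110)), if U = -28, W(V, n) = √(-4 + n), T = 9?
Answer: -357000 + 2856*I*√6 ≈ -3.57e+5 + 6995.7*I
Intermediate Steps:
U*((W(T, -2) - 125)*(8 - 110)) = -28*(√(-4 - 2) - 125)*(8 - 110) = -28*(√(-6) - 125)*(-102) = -28*(I*√6 - 125)*(-102) = -28*(-125 + I*√6)*(-102) = -28*(12750 - 102*I*√6) = -357000 + 2856*I*√6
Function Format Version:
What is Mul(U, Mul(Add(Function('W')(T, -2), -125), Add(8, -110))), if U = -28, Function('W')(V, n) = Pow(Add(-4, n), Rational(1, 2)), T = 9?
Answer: Add(-357000, Mul(2856, I, Pow(6, Rational(1, 2)))) ≈ Add(-3.5700e+5, Mul(6995.7, I))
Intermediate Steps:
Mul(U, Mul(Add(Function('W')(T, -2), -125), Add(8, -110))) = Mul(-28, Mul(Add(Pow(Add(-4, -2), Rational(1, 2)), -125), Add(8, -110))) = Mul(-28, Mul(Add(Pow(-6, Rational(1, 2)), -125), -102)) = Mul(-28, Mul(Add(Mul(I, Pow(6, Rational(1, 2))), -125), -102)) = Mul(-28, Mul(Add(-125, Mul(I, Pow(6, Rational(1, 2)))), -102)) = Mul(-28, Add(12750, Mul(-102, I, Pow(6, Rational(1, 2))))) = Add(-357000, Mul(2856, I, Pow(6, Rational(1, 2))))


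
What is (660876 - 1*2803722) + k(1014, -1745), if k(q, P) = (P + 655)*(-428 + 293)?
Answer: -1995696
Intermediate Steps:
k(q, P) = -88425 - 135*P (k(q, P) = (655 + P)*(-135) = -88425 - 135*P)
(660876 - 1*2803722) + k(1014, -1745) = (660876 - 1*2803722) + (-88425 - 135*(-1745)) = (660876 - 2803722) + (-88425 + 235575) = -2142846 + 147150 = -1995696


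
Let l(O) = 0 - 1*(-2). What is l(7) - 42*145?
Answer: -6088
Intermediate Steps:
l(O) = 2 (l(O) = 0 + 2 = 2)
l(7) - 42*145 = 2 - 42*145 = 2 - 6090 = -6088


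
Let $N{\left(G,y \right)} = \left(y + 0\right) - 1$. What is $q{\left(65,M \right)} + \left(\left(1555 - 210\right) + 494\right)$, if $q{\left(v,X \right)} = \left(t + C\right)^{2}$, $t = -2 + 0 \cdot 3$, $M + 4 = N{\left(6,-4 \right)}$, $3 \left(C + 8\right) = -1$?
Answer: $\frac{17512}{9} \approx 1945.8$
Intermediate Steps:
$N{\left(G,y \right)} = -1 + y$ ($N{\left(G,y \right)} = y - 1 = -1 + y$)
$C = - \frac{25}{3}$ ($C = -8 + \frac{1}{3} \left(-1\right) = -8 - \frac{1}{3} = - \frac{25}{3} \approx -8.3333$)
$M = -9$ ($M = -4 - 5 = -9$)
$t = -2$ ($t = -2 + 0 = -2$)
$q{\left(v,X \right)} = \frac{961}{9}$ ($q{\left(v,X \right)} = \left(-2 - \frac{25}{3}\right)^{2} = \left(- \frac{31}{3}\right)^{2} = \frac{961}{9}$)
$q{\left(65,M \right)} + \left(\left(1555 - 210\right) + 494\right) = \frac{961}{9} + \left(\left(1555 - 210\right) + 494\right) = \frac{961}{9} + \left(1345 + 494\right) = \frac{961}{9} + 1839 = \frac{17512}{9}$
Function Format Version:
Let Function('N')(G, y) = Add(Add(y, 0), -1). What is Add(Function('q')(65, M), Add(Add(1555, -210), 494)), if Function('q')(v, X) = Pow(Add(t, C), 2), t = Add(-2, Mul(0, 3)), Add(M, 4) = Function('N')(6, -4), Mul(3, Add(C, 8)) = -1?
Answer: Rational(17512, 9) ≈ 1945.8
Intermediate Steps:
Function('N')(G, y) = Add(-1, y) (Function('N')(G, y) = Add(y, -1) = Add(-1, y))
C = Rational(-25, 3) (C = Add(-8, Mul(Rational(1, 3), -1)) = Add(-8, Rational(-1, 3)) = Rational(-25, 3) ≈ -8.3333)
M = -9 (M = Add(-4, Add(-1, -4)) = Add(-4, -5) = -9)
t = -2 (t = Add(-2, 0) = -2)
Function('q')(v, X) = Rational(961, 9) (Function('q')(v, X) = Pow(Add(-2, Rational(-25, 3)), 2) = Pow(Rational(-31, 3), 2) = Rational(961, 9))
Add(Function('q')(65, M), Add(Add(1555, -210), 494)) = Add(Rational(961, 9), Add(Add(1555, -210), 494)) = Add(Rational(961, 9), Add(1345, 494)) = Add(Rational(961, 9), 1839) = Rational(17512, 9)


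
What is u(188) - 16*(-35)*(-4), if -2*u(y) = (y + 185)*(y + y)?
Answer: -72364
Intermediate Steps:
u(y) = -y*(185 + y) (u(y) = -(y + 185)*(y + y)/2 = -(185 + y)*2*y/2 = -y*(185 + y))
u(188) - 16*(-35)*(-4) = -1*188*(185 + 188) - 16*(-35)*(-4) = -1*188*373 - (-560)*(-4) = -70124 - 1*2240 = -70124 - 2240 = -72364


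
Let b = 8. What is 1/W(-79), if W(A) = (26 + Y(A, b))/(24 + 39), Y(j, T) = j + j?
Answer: -21/44 ≈ -0.47727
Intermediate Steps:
Y(j, T) = 2*j
W(A) = 26/63 + 2*A/63 (W(A) = (26 + 2*A)/(24 + 39) = (26 + 2*A)/63 = (26 + 2*A)*(1/63) = 26/63 + 2*A/63)
1/W(-79) = 1/(26/63 + (2/63)*(-79)) = 1/(26/63 - 158/63) = 1/(-44/21) = -21/44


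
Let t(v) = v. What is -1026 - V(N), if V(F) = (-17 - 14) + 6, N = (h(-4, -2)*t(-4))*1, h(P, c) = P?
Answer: -1001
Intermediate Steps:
N = 16 (N = -4*(-4)*1 = 16*1 = 16)
V(F) = -25 (V(F) = -31 + 6 = -25)
-1026 - V(N) = -1026 - 1*(-25) = -1026 + 25 = -1001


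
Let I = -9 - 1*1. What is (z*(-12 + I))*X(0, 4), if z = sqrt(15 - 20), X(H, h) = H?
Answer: 0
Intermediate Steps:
I = -10 (I = -9 - 1 = -10)
z = I*sqrt(5) (z = sqrt(-5) = I*sqrt(5) ≈ 2.2361*I)
(z*(-12 + I))*X(0, 4) = ((I*sqrt(5))*(-12 - 10))*0 = ((I*sqrt(5))*(-22))*0 = -22*I*sqrt(5)*0 = 0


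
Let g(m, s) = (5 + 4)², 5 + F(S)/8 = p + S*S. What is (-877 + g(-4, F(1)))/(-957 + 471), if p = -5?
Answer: 398/243 ≈ 1.6379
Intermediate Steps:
F(S) = -80 + 8*S² (F(S) = -40 + 8*(-5 + S*S) = -40 + 8*(-5 + S²) = -40 + (-40 + 8*S²) = -80 + 8*S²)
g(m, s) = 81 (g(m, s) = 9² = 81)
(-877 + g(-4, F(1)))/(-957 + 471) = (-877 + 81)/(-957 + 471) = -796/(-486) = -796*(-1/486) = 398/243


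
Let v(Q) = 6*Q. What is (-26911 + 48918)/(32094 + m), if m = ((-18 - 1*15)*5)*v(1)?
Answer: 22007/31104 ≈ 0.70753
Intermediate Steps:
m = -990 (m = ((-18 - 1*15)*5)*(6*1) = ((-18 - 15)*5)*6 = -33*5*6 = -165*6 = -990)
(-26911 + 48918)/(32094 + m) = (-26911 + 48918)/(32094 - 990) = 22007/31104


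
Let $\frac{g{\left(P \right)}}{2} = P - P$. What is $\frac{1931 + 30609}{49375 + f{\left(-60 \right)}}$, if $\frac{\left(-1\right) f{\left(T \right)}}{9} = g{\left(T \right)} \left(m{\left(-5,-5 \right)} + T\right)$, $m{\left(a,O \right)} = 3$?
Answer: $\frac{6508}{9875} \approx 0.65904$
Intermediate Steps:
$g{\left(P \right)} = 0$ ($g{\left(P \right)} = 2 \left(P - P\right) = 2 \cdot 0 = 0$)
$f{\left(T \right)} = 0$ ($f{\left(T \right)} = - 9 \cdot 0 \left(3 + T\right) = \left(-9\right) 0 = 0$)
$\frac{1931 + 30609}{49375 + f{\left(-60 \right)}} = \frac{1931 + 30609}{49375 + 0} = \frac{32540}{49375} = 32540 \cdot \frac{1}{49375} = \frac{6508}{9875}$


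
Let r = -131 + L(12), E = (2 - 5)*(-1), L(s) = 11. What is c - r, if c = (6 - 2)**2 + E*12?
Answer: 172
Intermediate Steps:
E = 3 (E = -3*(-1) = 3)
c = 52 (c = (6 - 2)**2 + 3*12 = 4**2 + 36 = 16 + 36 = 52)
r = -120 (r = -131 + 11 = -120)
c - r = 52 - 1*(-120) = 52 + 120 = 172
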